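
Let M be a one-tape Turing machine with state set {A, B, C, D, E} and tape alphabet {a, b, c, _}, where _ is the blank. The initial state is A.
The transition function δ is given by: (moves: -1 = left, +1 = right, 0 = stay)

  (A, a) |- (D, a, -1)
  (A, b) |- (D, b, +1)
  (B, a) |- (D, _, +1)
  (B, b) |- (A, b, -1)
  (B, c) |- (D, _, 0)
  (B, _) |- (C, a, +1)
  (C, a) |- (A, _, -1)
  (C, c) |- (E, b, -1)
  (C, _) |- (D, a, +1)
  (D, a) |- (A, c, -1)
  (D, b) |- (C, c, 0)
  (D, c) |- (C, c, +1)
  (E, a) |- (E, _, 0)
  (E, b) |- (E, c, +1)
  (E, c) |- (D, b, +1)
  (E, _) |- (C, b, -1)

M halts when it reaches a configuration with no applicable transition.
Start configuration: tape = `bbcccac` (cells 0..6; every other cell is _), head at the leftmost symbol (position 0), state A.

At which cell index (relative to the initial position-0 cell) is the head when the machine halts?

A | [b]bcccac_   read b → write b, move +1, go to D
D | b[b]cccac_   read b → write c, move 0, go to C
C | b[c]cccac_   read c → write b, move -1, go to E
E | [b]bcccac_   read b → write c, move +1, go to E
E | c[b]cccac_   read b → write c, move +1, go to E
E | cc[c]ccac_   read c → write b, move +1, go to D
D | ccb[c]cac_   read c → write c, move +1, go to C
C | ccbc[c]ac_   read c → write b, move -1, go to E
E | ccb[c]bac_   read c → write b, move +1, go to D
D | ccbb[b]ac_   read b → write c, move 0, go to C
C | ccbb[c]ac_   read c → write b, move -1, go to E
E | ccb[b]bac_   read b → write c, move +1, go to E
E | ccbc[b]ac_   read b → write c, move +1, go to E
E | ccbcc[a]c_   read a → write _, move 0, go to E
E | ccbcc[_]c_   read _ → write b, move -1, go to C
C | ccbc[c]bc_   read c → write b, move -1, go to E
E | ccb[c]bbc_   read c → write b, move +1, go to D
D | ccbb[b]bc_   read b → write c, move 0, go to C
C | ccbb[c]bc_   read c → write b, move -1, go to E
E | ccb[b]bbc_   read b → write c, move +1, go to E
E | ccbc[b]bc_   read b → write c, move +1, go to E
E | ccbcc[b]c_   read b → write c, move +1, go to E
E | ccbccc[c]_   read c → write b, move +1, go to D
D | ccbcccb[_]
At halt the head is at cell 7.

7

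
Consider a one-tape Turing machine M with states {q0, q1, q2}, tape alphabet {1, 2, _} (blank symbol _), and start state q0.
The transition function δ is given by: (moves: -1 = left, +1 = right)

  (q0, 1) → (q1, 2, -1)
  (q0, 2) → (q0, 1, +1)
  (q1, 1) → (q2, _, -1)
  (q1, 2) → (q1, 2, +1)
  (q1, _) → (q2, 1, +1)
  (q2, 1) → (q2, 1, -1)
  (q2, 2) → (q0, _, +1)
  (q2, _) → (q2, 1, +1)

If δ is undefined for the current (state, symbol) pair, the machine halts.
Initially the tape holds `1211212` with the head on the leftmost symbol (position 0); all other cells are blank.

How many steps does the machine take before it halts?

q0 | _[1]211212_   read 1 → write 2, move -1, go to q1
q1 | [_]2211212_   read _ → write 1, move +1, go to q2
q2 | 1[2]211212_   read 2 → write _, move +1, go to q0
q0 | 1_[2]11212_   read 2 → write 1, move +1, go to q0
q0 | 1_1[1]1212_   read 1 → write 2, move -1, go to q1
q1 | 1_[1]21212_   read 1 → write _, move -1, go to q2
q2 | 1[_]_21212_   read _ → write 1, move +1, go to q2
q2 | 11[_]21212_   read _ → write 1, move +1, go to q2
q2 | 111[2]1212_   read 2 → write _, move +1, go to q0
q0 | 111_[1]212_   read 1 → write 2, move -1, go to q1
q1 | 111[_]2212_   read _ → write 1, move +1, go to q2
q2 | 1111[2]212_   read 2 → write _, move +1, go to q0
q0 | 1111_[2]12_   read 2 → write 1, move +1, go to q0
q0 | 1111_1[1]2_   read 1 → write 2, move -1, go to q1
q1 | 1111_[1]22_   read 1 → write _, move -1, go to q2
q2 | 1111[_]_22_   read _ → write 1, move +1, go to q2
q2 | 11111[_]22_   read _ → write 1, move +1, go to q2
q2 | 111111[2]2_   read 2 → write _, move +1, go to q0
q0 | 111111_[2]_   read 2 → write 1, move +1, go to q0
q0 | 111111_1[_]
M halts after 19 transitions.

19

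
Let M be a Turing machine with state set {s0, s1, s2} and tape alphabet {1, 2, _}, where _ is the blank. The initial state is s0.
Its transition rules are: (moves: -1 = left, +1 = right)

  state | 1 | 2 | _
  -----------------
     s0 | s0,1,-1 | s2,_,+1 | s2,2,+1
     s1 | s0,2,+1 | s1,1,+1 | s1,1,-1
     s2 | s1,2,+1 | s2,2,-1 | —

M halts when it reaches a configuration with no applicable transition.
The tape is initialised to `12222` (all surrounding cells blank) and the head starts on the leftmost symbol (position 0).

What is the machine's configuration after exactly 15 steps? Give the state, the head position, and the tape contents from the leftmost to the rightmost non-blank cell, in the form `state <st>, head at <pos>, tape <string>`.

state s0, head at 7, tape 22111_12

state=s0 head=0 tape=_[1]2222___   (s0,1)→(s0,1,-1)
state=s0 head=-1 tape=[_]12222___   (s0,_)→(s2,2,+1)
state=s2 head=0 tape=2[1]2222___   (s2,1)→(s1,2,+1)
state=s1 head=1 tape=22[2]222___   (s1,2)→(s1,1,+1)
state=s1 head=2 tape=221[2]22___   (s1,2)→(s1,1,+1)
state=s1 head=3 tape=2211[2]2___   (s1,2)→(s1,1,+1)
state=s1 head=4 tape=22111[2]___   (s1,2)→(s1,1,+1)
state=s1 head=5 tape=221111[_]__   (s1,_)→(s1,1,-1)
state=s1 head=4 tape=22111[1]1__   (s1,1)→(s0,2,+1)
state=s0 head=5 tape=221112[1]__   (s0,1)→(s0,1,-1)
state=s0 head=4 tape=22111[2]1__   (s0,2)→(s2,_,+1)
state=s2 head=5 tape=22111_[1]__   (s2,1)→(s1,2,+1)
state=s1 head=6 tape=22111_2[_]_   (s1,_)→(s1,1,-1)
state=s1 head=5 tape=22111_[2]1_   (s1,2)→(s1,1,+1)
state=s1 head=6 tape=22111_1[1]_   (s1,1)→(s0,2,+1)
state=s0 head=7 tape=22111_12[_]
After 15 steps: state s0, head at 7, tape 22111_12.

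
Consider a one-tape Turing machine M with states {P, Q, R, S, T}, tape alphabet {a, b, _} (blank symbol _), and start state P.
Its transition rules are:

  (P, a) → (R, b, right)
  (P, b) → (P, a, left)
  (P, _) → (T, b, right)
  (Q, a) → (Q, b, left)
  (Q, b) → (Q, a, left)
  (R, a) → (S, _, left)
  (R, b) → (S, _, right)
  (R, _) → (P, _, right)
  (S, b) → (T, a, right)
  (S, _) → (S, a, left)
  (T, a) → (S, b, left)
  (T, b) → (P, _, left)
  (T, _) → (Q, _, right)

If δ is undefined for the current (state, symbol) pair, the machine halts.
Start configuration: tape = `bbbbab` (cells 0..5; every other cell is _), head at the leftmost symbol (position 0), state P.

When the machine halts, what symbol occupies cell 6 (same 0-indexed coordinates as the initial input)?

a

state=P head=0 tape=_[b]bbbab_   (P,b)→(P,a,left)
state=P head=-1 tape=[_]abbbab_   (P,_)→(T,b,right)
state=T head=0 tape=b[a]bbbab_   (T,a)→(S,b,left)
state=S head=-1 tape=[b]bbbbab_   (S,b)→(T,a,right)
state=T head=0 tape=a[b]bbbab_   (T,b)→(P,_,left)
state=P head=-1 tape=[a]_bbbab_   (P,a)→(R,b,right)
state=R head=0 tape=b[_]bbbab_   (R,_)→(P,_,right)
state=P head=1 tape=b_[b]bbab_   (P,b)→(P,a,left)
state=P head=0 tape=b[_]abbab_   (P,_)→(T,b,right)
state=T head=1 tape=bb[a]bbab_   (T,a)→(S,b,left)
state=S head=0 tape=b[b]bbbab_   (S,b)→(T,a,right)
state=T head=1 tape=ba[b]bbab_   (T,b)→(P,_,left)
state=P head=0 tape=b[a]_bbab_   (P,a)→(R,b,right)
state=R head=1 tape=bb[_]bbab_   (R,_)→(P,_,right)
state=P head=2 tape=bb_[b]bab_   (P,b)→(P,a,left)
state=P head=1 tape=bb[_]abab_   (P,_)→(T,b,right)
state=T head=2 tape=bbb[a]bab_   (T,a)→(S,b,left)
state=S head=1 tape=bb[b]bbab_   (S,b)→(T,a,right)
state=T head=2 tape=bba[b]bab_   (T,b)→(P,_,left)
state=P head=1 tape=bb[a]_bab_   (P,a)→(R,b,right)
state=R head=2 tape=bbb[_]bab_   (R,_)→(P,_,right)
state=P head=3 tape=bbb_[b]ab_   (P,b)→(P,a,left)
state=P head=2 tape=bbb[_]aab_   (P,_)→(T,b,right)
state=T head=3 tape=bbbb[a]ab_   (T,a)→(S,b,left)
state=S head=2 tape=bbb[b]bab_   (S,b)→(T,a,right)
state=T head=3 tape=bbba[b]ab_   (T,b)→(P,_,left)
state=P head=2 tape=bbb[a]_ab_   (P,a)→(R,b,right)
state=R head=3 tape=bbbb[_]ab_   (R,_)→(P,_,right)
state=P head=4 tape=bbbb_[a]b_   (P,a)→(R,b,right)
state=R head=5 tape=bbbb_b[b]_   (R,b)→(S,_,right)
state=S head=6 tape=bbbb_b_[_]   (S,_)→(S,a,left)
state=S head=5 tape=bbbb_b[_]a   (S,_)→(S,a,left)
state=S head=4 tape=bbbb_[b]aa   (S,b)→(T,a,right)
state=T head=5 tape=bbbb_a[a]a   (T,a)→(S,b,left)
state=S head=4 tape=bbbb_[a]ba
Cell 6 holds a when M halts.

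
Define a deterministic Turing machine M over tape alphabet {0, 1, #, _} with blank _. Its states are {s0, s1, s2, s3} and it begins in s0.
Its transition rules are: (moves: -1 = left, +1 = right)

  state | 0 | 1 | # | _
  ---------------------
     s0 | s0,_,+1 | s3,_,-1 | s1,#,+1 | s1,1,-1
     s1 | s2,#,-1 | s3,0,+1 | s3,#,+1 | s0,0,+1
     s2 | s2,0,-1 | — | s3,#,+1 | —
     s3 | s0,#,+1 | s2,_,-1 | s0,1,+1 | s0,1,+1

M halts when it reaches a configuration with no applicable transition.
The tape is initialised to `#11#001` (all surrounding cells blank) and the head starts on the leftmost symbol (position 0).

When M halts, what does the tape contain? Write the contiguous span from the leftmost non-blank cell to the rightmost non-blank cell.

state=s0 head=0 tape=[#]11#001   (s0,#)→(s1,#,+1)
state=s1 head=1 tape=#[1]1#001   (s1,1)→(s3,0,+1)
state=s3 head=2 tape=#0[1]#001   (s3,1)→(s2,_,-1)
state=s2 head=1 tape=#[0]_#001   (s2,0)→(s2,0,-1)
state=s2 head=0 tape=[#]0_#001   (s2,#)→(s3,#,+1)
state=s3 head=1 tape=#[0]_#001   (s3,0)→(s0,#,+1)
state=s0 head=2 tape=##[_]#001   (s0,_)→(s1,1,-1)
state=s1 head=1 tape=#[#]1#001   (s1,#)→(s3,#,+1)
state=s3 head=2 tape=##[1]#001   (s3,1)→(s2,_,-1)
state=s2 head=1 tape=#[#]_#001   (s2,#)→(s3,#,+1)
state=s3 head=2 tape=##[_]#001   (s3,_)→(s0,1,+1)
state=s0 head=3 tape=##1[#]001   (s0,#)→(s1,#,+1)
state=s1 head=4 tape=##1#[0]01   (s1,0)→(s2,#,-1)
state=s2 head=3 tape=##1[#]#01   (s2,#)→(s3,#,+1)
state=s3 head=4 tape=##1#[#]01   (s3,#)→(s0,1,+1)
state=s0 head=5 tape=##1#1[0]1   (s0,0)→(s0,_,+1)
state=s0 head=6 tape=##1#1_[1]   (s0,1)→(s3,_,-1)
state=s3 head=5 tape=##1#1[_]_   (s3,_)→(s0,1,+1)
state=s0 head=6 tape=##1#11[_]   (s0,_)→(s1,1,-1)
state=s1 head=5 tape=##1#1[1]1   (s1,1)→(s3,0,+1)
state=s3 head=6 tape=##1#10[1]   (s3,1)→(s2,_,-1)
state=s2 head=5 tape=##1#1[0]_   (s2,0)→(s2,0,-1)
state=s2 head=4 tape=##1#[1]0_
The non-blank tape span at halt is ##1#10.

##1#10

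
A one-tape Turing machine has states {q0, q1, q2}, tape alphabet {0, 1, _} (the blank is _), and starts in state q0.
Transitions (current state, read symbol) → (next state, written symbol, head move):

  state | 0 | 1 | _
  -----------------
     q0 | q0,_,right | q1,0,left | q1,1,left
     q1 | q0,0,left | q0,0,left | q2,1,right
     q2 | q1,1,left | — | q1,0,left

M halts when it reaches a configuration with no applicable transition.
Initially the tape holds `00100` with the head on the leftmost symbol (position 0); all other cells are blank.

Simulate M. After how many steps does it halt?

8

q0 | _[0]0100   read 0 → write _, move right, go to q0
q0 | __[0]100   read 0 → write _, move right, go to q0
q0 | ___[1]00   read 1 → write 0, move left, go to q1
q1 | __[_]000   read _ → write 1, move right, go to q2
q2 | __1[0]00   read 0 → write 1, move left, go to q1
q1 | __[1]100   read 1 → write 0, move left, go to q0
q0 | _[_]0100   read _ → write 1, move left, go to q1
q1 | [_]10100   read _ → write 1, move right, go to q2
q2 | 1[1]0100
M halts after 8 transitions.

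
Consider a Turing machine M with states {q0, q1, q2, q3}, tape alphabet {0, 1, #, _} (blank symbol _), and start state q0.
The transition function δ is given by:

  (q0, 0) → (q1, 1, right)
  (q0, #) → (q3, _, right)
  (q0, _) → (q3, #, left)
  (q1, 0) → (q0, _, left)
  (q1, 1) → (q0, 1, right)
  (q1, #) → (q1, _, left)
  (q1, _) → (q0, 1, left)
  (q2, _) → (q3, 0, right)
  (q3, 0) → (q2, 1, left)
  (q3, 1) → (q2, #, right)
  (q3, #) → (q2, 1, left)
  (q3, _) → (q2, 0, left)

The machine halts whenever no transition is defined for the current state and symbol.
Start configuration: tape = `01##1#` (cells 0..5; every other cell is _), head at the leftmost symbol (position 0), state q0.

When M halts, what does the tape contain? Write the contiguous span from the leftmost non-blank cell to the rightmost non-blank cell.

q0 | [0]1##1#   read 0 → write 1, move right, go to q1
q1 | 1[1]##1#   read 1 → write 1, move right, go to q0
q0 | 11[#]#1#   read # → write _, move right, go to q3
q3 | 11_[#]1#   read # → write 1, move left, go to q2
q2 | 11[_]11#   read _ → write 0, move right, go to q3
q3 | 110[1]1#   read 1 → write #, move right, go to q2
q2 | 110#[1]#
The non-blank tape span at halt is 110#1#.

110#1#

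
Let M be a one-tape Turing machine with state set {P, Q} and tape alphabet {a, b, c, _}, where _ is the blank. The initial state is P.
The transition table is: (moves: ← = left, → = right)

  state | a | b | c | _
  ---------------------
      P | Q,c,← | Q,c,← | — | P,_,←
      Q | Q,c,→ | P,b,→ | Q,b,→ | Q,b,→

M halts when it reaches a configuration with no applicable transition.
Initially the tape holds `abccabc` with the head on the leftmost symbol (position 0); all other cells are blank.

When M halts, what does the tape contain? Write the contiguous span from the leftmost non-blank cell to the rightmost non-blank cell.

P | _[a]bccabc   read a → write c, move ←, go to Q
Q | [_]cbccabc   read _ → write b, move →, go to Q
Q | b[c]bccabc   read c → write b, move →, go to Q
Q | bb[b]ccabc   read b → write b, move →, go to P
P | bbb[c]cabc
The non-blank tape span at halt is bbbccabc.

bbbccabc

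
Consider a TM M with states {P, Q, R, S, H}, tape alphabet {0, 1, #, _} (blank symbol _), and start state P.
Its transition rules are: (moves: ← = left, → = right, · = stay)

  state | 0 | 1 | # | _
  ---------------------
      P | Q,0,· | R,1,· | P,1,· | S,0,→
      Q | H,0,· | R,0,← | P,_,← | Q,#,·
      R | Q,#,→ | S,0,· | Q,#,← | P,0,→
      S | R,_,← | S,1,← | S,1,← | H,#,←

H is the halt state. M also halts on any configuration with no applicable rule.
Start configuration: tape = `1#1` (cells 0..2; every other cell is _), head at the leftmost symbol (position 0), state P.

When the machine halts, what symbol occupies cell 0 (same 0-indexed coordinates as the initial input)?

state=P head=0 tape=__[1]#1   (P,1)→(R,1,·)
state=R head=0 tape=__[1]#1   (R,1)→(S,0,·)
state=S head=0 tape=__[0]#1   (S,0)→(R,_,←)
state=R head=-1 tape=_[_]_#1   (R,_)→(P,0,→)
state=P head=0 tape=_0[_]#1   (P,_)→(S,0,→)
state=S head=1 tape=_00[#]1   (S,#)→(S,1,←)
state=S head=0 tape=_0[0]11   (S,0)→(R,_,←)
state=R head=-1 tape=_[0]_11   (R,0)→(Q,#,→)
state=Q head=0 tape=_#[_]11   (Q,_)→(Q,#,·)
state=Q head=0 tape=_#[#]11   (Q,#)→(P,_,←)
state=P head=-1 tape=_[#]_11   (P,#)→(P,1,·)
state=P head=-1 tape=_[1]_11   (P,1)→(R,1,·)
state=R head=-1 tape=_[1]_11   (R,1)→(S,0,·)
state=S head=-1 tape=_[0]_11   (S,0)→(R,_,←)
state=R head=-2 tape=[_]__11   (R,_)→(P,0,→)
state=P head=-1 tape=0[_]_11   (P,_)→(S,0,→)
state=S head=0 tape=00[_]11   (S,_)→(H,#,←)
state=H head=-1 tape=0[0]#11
Cell 0 holds # when M halts.

#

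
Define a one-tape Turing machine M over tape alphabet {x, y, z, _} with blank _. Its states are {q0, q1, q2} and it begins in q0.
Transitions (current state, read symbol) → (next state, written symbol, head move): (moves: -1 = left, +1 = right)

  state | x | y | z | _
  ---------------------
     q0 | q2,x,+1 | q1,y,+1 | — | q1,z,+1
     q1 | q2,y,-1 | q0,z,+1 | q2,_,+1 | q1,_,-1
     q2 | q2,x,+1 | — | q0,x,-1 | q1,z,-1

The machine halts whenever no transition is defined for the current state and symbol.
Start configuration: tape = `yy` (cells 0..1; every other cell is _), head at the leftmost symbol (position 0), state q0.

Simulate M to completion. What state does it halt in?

q0 | [y]y__   read y → write y, move +1, go to q1
q1 | y[y]__   read y → write z, move +1, go to q0
q0 | yz[_]_   read _ → write z, move +1, go to q1
q1 | yzz[_]   read _ → write _, move -1, go to q1
q1 | yz[z]_   read z → write _, move +1, go to q2
q2 | yz_[_]   read _ → write z, move -1, go to q1
q1 | yz[_]z   read _ → write _, move -1, go to q1
q1 | y[z]_z   read z → write _, move +1, go to q2
q2 | y_[_]z   read _ → write z, move -1, go to q1
q1 | y[_]zz   read _ → write _, move -1, go to q1
q1 | [y]_zz   read y → write z, move +1, go to q0
q0 | z[_]zz   read _ → write z, move +1, go to q1
q1 | zz[z]z   read z → write _, move +1, go to q2
q2 | zz_[z]   read z → write x, move -1, go to q0
q0 | zz[_]x   read _ → write z, move +1, go to q1
q1 | zzz[x]   read x → write y, move -1, go to q2
q2 | zz[z]y   read z → write x, move -1, go to q0
q0 | z[z]xy
No transition is defined for (q0, z); M halts in state q0.

q0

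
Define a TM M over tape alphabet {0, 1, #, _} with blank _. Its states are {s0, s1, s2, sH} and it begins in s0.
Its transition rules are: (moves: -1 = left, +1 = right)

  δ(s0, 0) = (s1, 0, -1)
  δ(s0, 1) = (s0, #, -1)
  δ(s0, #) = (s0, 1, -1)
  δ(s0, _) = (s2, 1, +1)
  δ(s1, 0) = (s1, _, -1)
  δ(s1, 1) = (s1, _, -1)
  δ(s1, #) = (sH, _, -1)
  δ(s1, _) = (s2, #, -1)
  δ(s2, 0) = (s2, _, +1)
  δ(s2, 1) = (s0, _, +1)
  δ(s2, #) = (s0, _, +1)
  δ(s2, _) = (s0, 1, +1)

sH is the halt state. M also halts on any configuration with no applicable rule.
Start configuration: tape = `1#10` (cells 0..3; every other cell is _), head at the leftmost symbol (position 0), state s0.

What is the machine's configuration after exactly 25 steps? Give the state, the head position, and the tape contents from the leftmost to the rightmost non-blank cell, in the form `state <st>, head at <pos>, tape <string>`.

state s0, head at 1, tape 11_10

s0 | _[1]#10   read 1 → write #, move -1, go to s0
s0 | [_]##10   read _ → write 1, move +1, go to s2
s2 | 1[#]#10   read # → write _, move +1, go to s0
s0 | 1_[#]10   read # → write 1, move -1, go to s0
s0 | 1[_]110   read _ → write 1, move +1, go to s2
s2 | 11[1]10   read 1 → write _, move +1, go to s0
s0 | 11_[1]0   read 1 → write #, move -1, go to s0
s0 | 11[_]#0   read _ → write 1, move +1, go to s2
s2 | 111[#]0   read # → write _, move +1, go to s0
s0 | 111_[0]   read 0 → write 0, move -1, go to s1
s1 | 111[_]0   read _ → write #, move -1, go to s2
s2 | 11[1]#0   read 1 → write _, move +1, go to s0
s0 | 11_[#]0   read # → write 1, move -1, go to s0
s0 | 11[_]10   read _ → write 1, move +1, go to s2
s2 | 111[1]0   read 1 → write _, move +1, go to s0
s0 | 111_[0]   read 0 → write 0, move -1, go to s1
s1 | 111[_]0   read _ → write #, move -1, go to s2
s2 | 11[1]#0   read 1 → write _, move +1, go to s0
s0 | 11_[#]0   read # → write 1, move -1, go to s0
s0 | 11[_]10   read _ → write 1, move +1, go to s2
s2 | 111[1]0   read 1 → write _, move +1, go to s0
s0 | 111_[0]   read 0 → write 0, move -1, go to s1
s1 | 111[_]0   read _ → write #, move -1, go to s2
s2 | 11[1]#0   read 1 → write _, move +1, go to s0
s0 | 11_[#]0   read # → write 1, move -1, go to s0
s0 | 11[_]10
After 25 steps: state s0, head at 1, tape 11_10.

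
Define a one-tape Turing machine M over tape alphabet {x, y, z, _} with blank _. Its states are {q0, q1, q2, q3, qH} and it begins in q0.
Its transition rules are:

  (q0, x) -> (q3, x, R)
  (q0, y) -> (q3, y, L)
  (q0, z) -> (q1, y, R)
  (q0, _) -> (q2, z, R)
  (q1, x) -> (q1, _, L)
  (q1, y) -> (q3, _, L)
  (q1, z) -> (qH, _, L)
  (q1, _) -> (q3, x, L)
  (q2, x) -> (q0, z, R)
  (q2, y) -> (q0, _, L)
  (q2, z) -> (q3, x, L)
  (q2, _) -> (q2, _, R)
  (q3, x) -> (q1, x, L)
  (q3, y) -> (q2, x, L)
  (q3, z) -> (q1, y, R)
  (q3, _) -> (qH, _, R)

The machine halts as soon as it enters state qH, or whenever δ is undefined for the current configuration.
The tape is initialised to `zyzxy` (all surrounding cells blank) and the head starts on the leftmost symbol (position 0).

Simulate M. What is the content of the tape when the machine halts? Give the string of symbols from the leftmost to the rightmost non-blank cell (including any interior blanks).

zx_xy

state=q0 head=0 tape=_[z]yzxy   (q0,z)→(q1,y,R)
state=q1 head=1 tape=_y[y]zxy   (q1,y)→(q3,_,L)
state=q3 head=0 tape=_[y]_zxy   (q3,y)→(q2,x,L)
state=q2 head=-1 tape=[_]x_zxy   (q2,_)→(q2,_,R)
state=q2 head=0 tape=_[x]_zxy   (q2,x)→(q0,z,R)
state=q0 head=1 tape=_z[_]zxy   (q0,_)→(q2,z,R)
state=q2 head=2 tape=_zz[z]xy   (q2,z)→(q3,x,L)
state=q3 head=1 tape=_z[z]xxy   (q3,z)→(q1,y,R)
state=q1 head=2 tape=_zy[x]xy   (q1,x)→(q1,_,L)
state=q1 head=1 tape=_z[y]_xy   (q1,y)→(q3,_,L)
state=q3 head=0 tape=_[z]__xy   (q3,z)→(q1,y,R)
state=q1 head=1 tape=_y[_]_xy   (q1,_)→(q3,x,L)
state=q3 head=0 tape=_[y]x_xy   (q3,y)→(q2,x,L)
state=q2 head=-1 tape=[_]xx_xy   (q2,_)→(q2,_,R)
state=q2 head=0 tape=_[x]x_xy   (q2,x)→(q0,z,R)
state=q0 head=1 tape=_z[x]_xy   (q0,x)→(q3,x,R)
state=q3 head=2 tape=_zx[_]xy   (q3,_)→(qH,_,R)
state=qH head=3 tape=_zx_[x]y
The non-blank tape span at halt is zx_xy.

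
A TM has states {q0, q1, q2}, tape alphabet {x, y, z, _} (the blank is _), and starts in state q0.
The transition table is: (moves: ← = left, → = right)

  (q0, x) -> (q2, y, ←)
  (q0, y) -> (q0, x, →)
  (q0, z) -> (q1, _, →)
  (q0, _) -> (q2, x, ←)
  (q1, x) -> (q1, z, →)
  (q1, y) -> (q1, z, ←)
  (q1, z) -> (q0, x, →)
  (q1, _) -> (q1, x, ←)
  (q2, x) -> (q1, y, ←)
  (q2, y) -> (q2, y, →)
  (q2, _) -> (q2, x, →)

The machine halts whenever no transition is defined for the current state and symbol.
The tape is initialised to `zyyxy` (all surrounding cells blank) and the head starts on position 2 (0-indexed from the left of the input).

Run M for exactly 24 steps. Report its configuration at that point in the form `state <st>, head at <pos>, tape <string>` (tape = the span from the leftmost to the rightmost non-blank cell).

state q1, head at 4, tape zzxx_yy

q0 | zy[y]xy__   read y → write x, move →, go to q0
q0 | zyx[x]y__   read x → write y, move ←, go to q2
q2 | zy[x]yy__   read x → write y, move ←, go to q1
q1 | z[y]yyy__   read y → write z, move ←, go to q1
q1 | [z]zyyy__   read z → write x, move →, go to q0
q0 | x[z]yyy__   read z → write _, move →, go to q1
q1 | x_[y]yy__   read y → write z, move ←, go to q1
q1 | x[_]zyy__   read _ → write x, move ←, go to q1
q1 | [x]xzyy__   read x → write z, move →, go to q1
q1 | z[x]zyy__   read x → write z, move →, go to q1
q1 | zz[z]yy__   read z → write x, move →, go to q0
q0 | zzx[y]y__   read y → write x, move →, go to q0
q0 | zzxx[y]__   read y → write x, move →, go to q0
q0 | zzxxx[_]_   read _ → write x, move ←, go to q2
q2 | zzxx[x]x_   read x → write y, move ←, go to q1
q1 | zzx[x]yx_   read x → write z, move →, go to q1
q1 | zzxz[y]x_   read y → write z, move ←, go to q1
q1 | zzx[z]zx_   read z → write x, move →, go to q0
q0 | zzxx[z]x_   read z → write _, move →, go to q1
q1 | zzxx_[x]_   read x → write z, move →, go to q1
q1 | zzxx_z[_]   read _ → write x, move ←, go to q1
q1 | zzxx_[z]x   read z → write x, move →, go to q0
q0 | zzxx_x[x]   read x → write y, move ←, go to q2
q2 | zzxx_[x]y   read x → write y, move ←, go to q1
q1 | zzxx[_]yy
After 24 steps: state q1, head at 4, tape zzxx_yy.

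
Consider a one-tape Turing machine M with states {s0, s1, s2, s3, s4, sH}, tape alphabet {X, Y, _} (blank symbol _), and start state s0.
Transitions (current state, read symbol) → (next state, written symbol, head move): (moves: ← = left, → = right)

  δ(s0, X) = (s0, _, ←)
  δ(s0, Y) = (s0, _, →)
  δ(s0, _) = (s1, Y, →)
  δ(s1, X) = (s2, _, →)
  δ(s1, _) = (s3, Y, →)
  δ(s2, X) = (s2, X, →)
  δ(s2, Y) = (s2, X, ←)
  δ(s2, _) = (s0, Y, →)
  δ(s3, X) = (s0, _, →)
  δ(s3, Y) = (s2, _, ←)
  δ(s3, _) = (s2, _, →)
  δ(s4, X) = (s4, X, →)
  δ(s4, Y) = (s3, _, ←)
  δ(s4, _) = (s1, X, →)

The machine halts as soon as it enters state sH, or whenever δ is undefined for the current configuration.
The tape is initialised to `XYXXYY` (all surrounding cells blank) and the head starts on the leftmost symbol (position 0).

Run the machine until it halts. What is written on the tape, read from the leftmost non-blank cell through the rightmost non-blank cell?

state=s0 head=0 tape=__[X]YXXYY   (s0,X)→(s0,_,←)
state=s0 head=-1 tape=_[_]_YXXYY   (s0,_)→(s1,Y,→)
state=s1 head=0 tape=_Y[_]YXXYY   (s1,_)→(s3,Y,→)
state=s3 head=1 tape=_YY[Y]XXYY   (s3,Y)→(s2,_,←)
state=s2 head=0 tape=_Y[Y]_XXYY   (s2,Y)→(s2,X,←)
state=s2 head=-1 tape=_[Y]X_XXYY   (s2,Y)→(s2,X,←)
state=s2 head=-2 tape=[_]XX_XXYY   (s2,_)→(s0,Y,→)
state=s0 head=-1 tape=Y[X]X_XXYY   (s0,X)→(s0,_,←)
state=s0 head=-2 tape=[Y]_X_XXYY   (s0,Y)→(s0,_,→)
state=s0 head=-1 tape=_[_]X_XXYY   (s0,_)→(s1,Y,→)
state=s1 head=0 tape=_Y[X]_XXYY   (s1,X)→(s2,_,→)
state=s2 head=1 tape=_Y_[_]XXYY   (s2,_)→(s0,Y,→)
state=s0 head=2 tape=_Y_Y[X]XYY   (s0,X)→(s0,_,←)
state=s0 head=1 tape=_Y_[Y]_XYY   (s0,Y)→(s0,_,→)
state=s0 head=2 tape=_Y__[_]XYY   (s0,_)→(s1,Y,→)
state=s1 head=3 tape=_Y__Y[X]YY   (s1,X)→(s2,_,→)
state=s2 head=4 tape=_Y__Y_[Y]Y   (s2,Y)→(s2,X,←)
state=s2 head=3 tape=_Y__Y[_]XY   (s2,_)→(s0,Y,→)
state=s0 head=4 tape=_Y__YY[X]Y   (s0,X)→(s0,_,←)
state=s0 head=3 tape=_Y__Y[Y]_Y   (s0,Y)→(s0,_,→)
state=s0 head=4 tape=_Y__Y_[_]Y   (s0,_)→(s1,Y,→)
state=s1 head=5 tape=_Y__Y_Y[Y]
The non-blank tape span at halt is Y__Y_YY.

Y__Y_YY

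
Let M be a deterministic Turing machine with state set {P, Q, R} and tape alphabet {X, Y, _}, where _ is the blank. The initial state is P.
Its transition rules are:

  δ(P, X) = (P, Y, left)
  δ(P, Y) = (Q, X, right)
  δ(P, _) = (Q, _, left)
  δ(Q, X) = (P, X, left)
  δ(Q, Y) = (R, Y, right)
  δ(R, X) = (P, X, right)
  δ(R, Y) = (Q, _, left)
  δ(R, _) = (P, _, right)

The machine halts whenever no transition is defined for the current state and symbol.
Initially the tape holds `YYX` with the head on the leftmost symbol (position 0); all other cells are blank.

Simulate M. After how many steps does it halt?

10

P | __[Y]YX_   read Y → write X, move right, go to Q
Q | __X[Y]X_   read Y → write Y, move right, go to R
R | __XY[X]_   read X → write X, move right, go to P
P | __XYX[_]   read _ → write _, move left, go to Q
Q | __XY[X]_   read X → write X, move left, go to P
P | __X[Y]X_   read Y → write X, move right, go to Q
Q | __XX[X]_   read X → write X, move left, go to P
P | __X[X]X_   read X → write Y, move left, go to P
P | __[X]YX_   read X → write Y, move left, go to P
P | _[_]YYX_   read _ → write _, move left, go to Q
Q | [_]_YYX_
M halts after 10 transitions.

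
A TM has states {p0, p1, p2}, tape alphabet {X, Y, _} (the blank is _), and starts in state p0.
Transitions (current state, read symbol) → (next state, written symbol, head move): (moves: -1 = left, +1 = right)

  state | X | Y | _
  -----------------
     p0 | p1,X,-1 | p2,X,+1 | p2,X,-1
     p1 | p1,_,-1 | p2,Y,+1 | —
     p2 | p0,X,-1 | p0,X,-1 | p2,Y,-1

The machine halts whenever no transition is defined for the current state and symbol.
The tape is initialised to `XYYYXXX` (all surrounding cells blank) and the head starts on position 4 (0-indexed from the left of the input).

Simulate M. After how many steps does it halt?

17

state=p0 head=4 tape=_XYYY[X]XX   (p0,X)→(p1,X,-1)
state=p1 head=3 tape=_XYY[Y]XXX   (p1,Y)→(p2,Y,+1)
state=p2 head=4 tape=_XYYY[X]XX   (p2,X)→(p0,X,-1)
state=p0 head=3 tape=_XYY[Y]XXX   (p0,Y)→(p2,X,+1)
state=p2 head=4 tape=_XYYX[X]XX   (p2,X)→(p0,X,-1)
state=p0 head=3 tape=_XYY[X]XXX   (p0,X)→(p1,X,-1)
state=p1 head=2 tape=_XY[Y]XXXX   (p1,Y)→(p2,Y,+1)
state=p2 head=3 tape=_XYY[X]XXX   (p2,X)→(p0,X,-1)
state=p0 head=2 tape=_XY[Y]XXXX   (p0,Y)→(p2,X,+1)
state=p2 head=3 tape=_XYX[X]XXX   (p2,X)→(p0,X,-1)
state=p0 head=2 tape=_XY[X]XXXX   (p0,X)→(p1,X,-1)
state=p1 head=1 tape=_X[Y]XXXXX   (p1,Y)→(p2,Y,+1)
state=p2 head=2 tape=_XY[X]XXXX   (p2,X)→(p0,X,-1)
state=p0 head=1 tape=_X[Y]XXXXX   (p0,Y)→(p2,X,+1)
state=p2 head=2 tape=_XX[X]XXXX   (p2,X)→(p0,X,-1)
state=p0 head=1 tape=_X[X]XXXXX   (p0,X)→(p1,X,-1)
state=p1 head=0 tape=_[X]XXXXXX   (p1,X)→(p1,_,-1)
state=p1 head=-1 tape=[_]_XXXXXX
M halts after 17 transitions.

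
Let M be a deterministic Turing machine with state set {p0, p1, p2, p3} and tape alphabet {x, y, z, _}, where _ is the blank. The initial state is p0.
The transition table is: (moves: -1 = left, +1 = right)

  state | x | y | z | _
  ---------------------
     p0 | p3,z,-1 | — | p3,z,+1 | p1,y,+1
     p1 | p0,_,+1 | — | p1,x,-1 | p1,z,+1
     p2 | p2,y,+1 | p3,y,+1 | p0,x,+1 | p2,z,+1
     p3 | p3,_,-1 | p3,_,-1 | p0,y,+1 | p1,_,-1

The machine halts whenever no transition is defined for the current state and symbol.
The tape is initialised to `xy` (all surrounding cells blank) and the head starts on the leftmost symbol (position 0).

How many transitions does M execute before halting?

16

state=p0 head=0 tape=____[x]y   (p0,x)→(p3,z,-1)
state=p3 head=-1 tape=___[_]zy   (p3,_)→(p1,_,-1)
state=p1 head=-2 tape=__[_]_zy   (p1,_)→(p1,z,+1)
state=p1 head=-1 tape=__z[_]zy   (p1,_)→(p1,z,+1)
state=p1 head=0 tape=__zz[z]y   (p1,z)→(p1,x,-1)
state=p1 head=-1 tape=__z[z]xy   (p1,z)→(p1,x,-1)
state=p1 head=-2 tape=__[z]xxy   (p1,z)→(p1,x,-1)
state=p1 head=-3 tape=_[_]xxxy   (p1,_)→(p1,z,+1)
state=p1 head=-2 tape=_z[x]xxy   (p1,x)→(p0,_,+1)
state=p0 head=-1 tape=_z_[x]xy   (p0,x)→(p3,z,-1)
state=p3 head=-2 tape=_z[_]zxy   (p3,_)→(p1,_,-1)
state=p1 head=-3 tape=_[z]_zxy   (p1,z)→(p1,x,-1)
state=p1 head=-4 tape=[_]x_zxy   (p1,_)→(p1,z,+1)
state=p1 head=-3 tape=z[x]_zxy   (p1,x)→(p0,_,+1)
state=p0 head=-2 tape=z_[_]zxy   (p0,_)→(p1,y,+1)
state=p1 head=-1 tape=z_y[z]xy   (p1,z)→(p1,x,-1)
state=p1 head=-2 tape=z_[y]xxy
M halts after 16 transitions.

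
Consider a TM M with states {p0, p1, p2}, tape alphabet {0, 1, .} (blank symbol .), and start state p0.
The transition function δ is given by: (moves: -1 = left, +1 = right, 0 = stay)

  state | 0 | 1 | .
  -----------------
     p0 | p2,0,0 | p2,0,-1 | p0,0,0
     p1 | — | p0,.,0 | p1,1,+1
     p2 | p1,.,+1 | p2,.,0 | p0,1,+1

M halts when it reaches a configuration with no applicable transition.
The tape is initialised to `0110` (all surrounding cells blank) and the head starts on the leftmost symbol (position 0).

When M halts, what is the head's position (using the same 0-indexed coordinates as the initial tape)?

p0 | [0]110   read 0 → write 0, move 0, go to p2
p2 | [0]110   read 0 → write ., move +1, go to p1
p1 | .[1]10   read 1 → write ., move 0, go to p0
p0 | .[.]10   read . → write 0, move 0, go to p0
p0 | .[0]10   read 0 → write 0, move 0, go to p2
p2 | .[0]10   read 0 → write ., move +1, go to p1
p1 | ..[1]0   read 1 → write ., move 0, go to p0
p0 | ..[.]0   read . → write 0, move 0, go to p0
p0 | ..[0]0   read 0 → write 0, move 0, go to p2
p2 | ..[0]0   read 0 → write ., move +1, go to p1
p1 | ...[0]
At halt the head is at cell 3.

3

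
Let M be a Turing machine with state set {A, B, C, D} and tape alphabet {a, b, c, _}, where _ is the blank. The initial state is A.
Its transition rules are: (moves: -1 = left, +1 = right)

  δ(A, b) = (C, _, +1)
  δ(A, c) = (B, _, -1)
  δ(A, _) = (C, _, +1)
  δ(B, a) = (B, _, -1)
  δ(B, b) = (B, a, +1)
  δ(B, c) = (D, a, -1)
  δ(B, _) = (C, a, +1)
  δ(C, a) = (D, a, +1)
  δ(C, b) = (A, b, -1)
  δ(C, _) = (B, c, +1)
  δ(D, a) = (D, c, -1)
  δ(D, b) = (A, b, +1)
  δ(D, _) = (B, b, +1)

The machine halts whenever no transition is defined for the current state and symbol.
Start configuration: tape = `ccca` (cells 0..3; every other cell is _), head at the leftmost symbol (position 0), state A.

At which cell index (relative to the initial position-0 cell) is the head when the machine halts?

0

A | _[c]cca   read c → write _, move -1, go to B
B | [_]_cca   read _ → write a, move +1, go to C
C | a[_]cca   read _ → write c, move +1, go to B
B | ac[c]ca   read c → write a, move -1, go to D
D | a[c]aca
At halt the head is at cell 0.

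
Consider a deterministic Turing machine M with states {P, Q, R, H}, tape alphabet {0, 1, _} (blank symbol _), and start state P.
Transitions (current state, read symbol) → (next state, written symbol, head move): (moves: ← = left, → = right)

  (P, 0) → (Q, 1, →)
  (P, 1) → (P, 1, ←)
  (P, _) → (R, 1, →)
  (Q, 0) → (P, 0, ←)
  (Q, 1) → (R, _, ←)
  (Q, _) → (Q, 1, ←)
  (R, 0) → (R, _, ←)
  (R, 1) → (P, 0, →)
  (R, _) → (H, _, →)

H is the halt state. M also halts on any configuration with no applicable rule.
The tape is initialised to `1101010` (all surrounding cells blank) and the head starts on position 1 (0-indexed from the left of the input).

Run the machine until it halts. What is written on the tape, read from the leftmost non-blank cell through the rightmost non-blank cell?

P | _1[1]01010__   read 1 → write 1, move ←, go to P
P | _[1]101010__   read 1 → write 1, move ←, go to P
P | [_]1101010__   read _ → write 1, move →, go to R
R | 1[1]101010__   read 1 → write 0, move →, go to P
P | 10[1]01010__   read 1 → write 1, move ←, go to P
P | 1[0]101010__   read 0 → write 1, move →, go to Q
Q | 11[1]01010__   read 1 → write _, move ←, go to R
R | 1[1]_01010__   read 1 → write 0, move →, go to P
P | 10[_]01010__   read _ → write 1, move →, go to R
R | 101[0]1010__   read 0 → write _, move ←, go to R
R | 10[1]_1010__   read 1 → write 0, move →, go to P
P | 100[_]1010__   read _ → write 1, move →, go to R
R | 1001[1]010__   read 1 → write 0, move →, go to P
P | 10010[0]10__   read 0 → write 1, move →, go to Q
Q | 100101[1]0__   read 1 → write _, move ←, go to R
R | 10010[1]_0__   read 1 → write 0, move →, go to P
P | 100100[_]0__   read _ → write 1, move →, go to R
R | 1001001[0]__   read 0 → write _, move ←, go to R
R | 100100[1]___   read 1 → write 0, move →, go to P
P | 1001000[_]__   read _ → write 1, move →, go to R
R | 10010001[_]_   read _ → write _, move →, go to H
H | 10010001_[_]
The non-blank tape span at halt is 10010001.

10010001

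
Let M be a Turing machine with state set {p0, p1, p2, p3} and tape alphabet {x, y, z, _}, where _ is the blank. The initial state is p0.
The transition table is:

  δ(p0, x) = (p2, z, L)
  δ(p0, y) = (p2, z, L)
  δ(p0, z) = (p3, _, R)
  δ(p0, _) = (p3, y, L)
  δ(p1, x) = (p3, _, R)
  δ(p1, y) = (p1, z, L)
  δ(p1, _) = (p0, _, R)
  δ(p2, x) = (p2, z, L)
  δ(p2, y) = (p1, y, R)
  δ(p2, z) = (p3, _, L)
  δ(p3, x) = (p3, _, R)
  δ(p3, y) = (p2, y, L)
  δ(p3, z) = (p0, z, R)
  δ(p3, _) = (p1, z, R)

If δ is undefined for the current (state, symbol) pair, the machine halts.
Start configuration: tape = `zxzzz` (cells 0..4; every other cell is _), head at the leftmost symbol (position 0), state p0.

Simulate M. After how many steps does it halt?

17

p0 | [z]xzzz____   read z → write _, move R, go to p3
p3 | _[x]zzz____   read x → write _, move R, go to p3
p3 | __[z]zz____   read z → write z, move R, go to p0
p0 | __z[z]z____   read z → write _, move R, go to p3
p3 | __z_[z]____   read z → write z, move R, go to p0
p0 | __z_z[_]___   read _ → write y, move L, go to p3
p3 | __z_[z]y___   read z → write z, move R, go to p0
p0 | __z_z[y]___   read y → write z, move L, go to p2
p2 | __z_[z]z___   read z → write _, move L, go to p3
p3 | __z[_]_z___   read _ → write z, move R, go to p1
p1 | __zz[_]z___   read _ → write _, move R, go to p0
p0 | __zz_[z]___   read z → write _, move R, go to p3
p3 | __zz__[_]__   read _ → write z, move R, go to p1
p1 | __zz__z[_]_   read _ → write _, move R, go to p0
p0 | __zz__z_[_]   read _ → write y, move L, go to p3
p3 | __zz__z[_]y   read _ → write z, move R, go to p1
p1 | __zz__zz[y]   read y → write z, move L, go to p1
p1 | __zz__z[z]z
M halts after 17 transitions.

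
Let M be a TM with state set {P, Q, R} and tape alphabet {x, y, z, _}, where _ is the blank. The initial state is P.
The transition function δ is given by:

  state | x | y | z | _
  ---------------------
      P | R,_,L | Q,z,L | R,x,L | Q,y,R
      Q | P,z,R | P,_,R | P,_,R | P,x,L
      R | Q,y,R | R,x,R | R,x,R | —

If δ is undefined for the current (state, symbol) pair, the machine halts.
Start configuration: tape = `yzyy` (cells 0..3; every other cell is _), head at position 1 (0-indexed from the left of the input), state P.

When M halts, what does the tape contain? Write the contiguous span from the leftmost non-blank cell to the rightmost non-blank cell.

P | y[z]yy___   read z → write x, move L, go to R
R | [y]xyy___   read y → write x, move R, go to R
R | x[x]yy___   read x → write y, move R, go to Q
Q | xy[y]y___   read y → write _, move R, go to P
P | xy_[y]___   read y → write z, move L, go to Q
Q | xy[_]z___   read _ → write x, move L, go to P
P | x[y]xz___   read y → write z, move L, go to Q
Q | [x]zxz___   read x → write z, move R, go to P
P | z[z]xz___   read z → write x, move L, go to R
R | [z]xxz___   read z → write x, move R, go to R
R | x[x]xz___   read x → write y, move R, go to Q
Q | xy[x]z___   read x → write z, move R, go to P
P | xyz[z]___   read z → write x, move L, go to R
R | xy[z]x___   read z → write x, move R, go to R
R | xyx[x]___   read x → write y, move R, go to Q
Q | xyxy[_]__   read _ → write x, move L, go to P
P | xyx[y]x__   read y → write z, move L, go to Q
Q | xy[x]zx__   read x → write z, move R, go to P
P | xyz[z]x__   read z → write x, move L, go to R
R | xy[z]xx__   read z → write x, move R, go to R
R | xyx[x]x__   read x → write y, move R, go to Q
Q | xyxy[x]__   read x → write z, move R, go to P
P | xyxyz[_]_   read _ → write y, move R, go to Q
Q | xyxyzy[_]   read _ → write x, move L, go to P
P | xyxyz[y]x   read y → write z, move L, go to Q
Q | xyxy[z]zx   read z → write _, move R, go to P
P | xyxy_[z]x   read z → write x, move L, go to R
R | xyxy[_]xx
The non-blank tape span at halt is xyxy_xx.

xyxy_xx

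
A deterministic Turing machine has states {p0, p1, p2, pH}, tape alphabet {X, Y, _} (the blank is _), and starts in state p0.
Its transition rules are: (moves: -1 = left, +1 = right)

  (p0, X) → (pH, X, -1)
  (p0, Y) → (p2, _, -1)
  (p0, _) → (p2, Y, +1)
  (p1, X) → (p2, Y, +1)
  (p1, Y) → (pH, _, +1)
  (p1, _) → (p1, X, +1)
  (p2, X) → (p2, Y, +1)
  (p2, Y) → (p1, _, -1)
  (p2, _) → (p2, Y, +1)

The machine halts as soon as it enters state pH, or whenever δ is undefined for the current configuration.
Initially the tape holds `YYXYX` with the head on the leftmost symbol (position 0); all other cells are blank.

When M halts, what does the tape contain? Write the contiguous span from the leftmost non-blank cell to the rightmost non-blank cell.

Y__XYX

state=p0 head=0 tape=_[Y]YXYX   (p0,Y)→(p2,_,-1)
state=p2 head=-1 tape=[_]_YXYX   (p2,_)→(p2,Y,+1)
state=p2 head=0 tape=Y[_]YXYX   (p2,_)→(p2,Y,+1)
state=p2 head=1 tape=YY[Y]XYX   (p2,Y)→(p1,_,-1)
state=p1 head=0 tape=Y[Y]_XYX   (p1,Y)→(pH,_,+1)
state=pH head=1 tape=Y_[_]XYX
The non-blank tape span at halt is Y__XYX.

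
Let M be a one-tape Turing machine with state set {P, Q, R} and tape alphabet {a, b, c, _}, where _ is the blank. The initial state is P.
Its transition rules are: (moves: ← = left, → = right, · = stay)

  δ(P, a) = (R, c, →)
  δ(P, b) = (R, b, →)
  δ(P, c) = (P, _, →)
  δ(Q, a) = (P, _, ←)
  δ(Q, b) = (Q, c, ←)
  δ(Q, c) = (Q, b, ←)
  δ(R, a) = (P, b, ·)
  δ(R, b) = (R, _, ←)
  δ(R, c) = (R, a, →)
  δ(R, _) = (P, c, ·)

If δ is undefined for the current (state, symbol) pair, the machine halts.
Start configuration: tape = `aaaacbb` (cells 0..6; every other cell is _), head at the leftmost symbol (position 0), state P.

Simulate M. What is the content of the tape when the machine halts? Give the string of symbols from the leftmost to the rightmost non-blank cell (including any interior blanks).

P | [a]aaacbb__   read a → write c, move →, go to R
R | c[a]aacbb__   read a → write b, move ·, go to P
P | c[b]aacbb__   read b → write b, move →, go to R
R | cb[a]acbb__   read a → write b, move ·, go to P
P | cb[b]acbb__   read b → write b, move →, go to R
R | cbb[a]cbb__   read a → write b, move ·, go to P
P | cbb[b]cbb__   read b → write b, move →, go to R
R | cbbb[c]bb__   read c → write a, move →, go to R
R | cbbba[b]b__   read b → write _, move ←, go to R
R | cbbb[a]_b__   read a → write b, move ·, go to P
P | cbbb[b]_b__   read b → write b, move →, go to R
R | cbbbb[_]b__   read _ → write c, move ·, go to P
P | cbbbb[c]b__   read c → write _, move →, go to P
P | cbbbb_[b]__   read b → write b, move →, go to R
R | cbbbb_b[_]_   read _ → write c, move ·, go to P
P | cbbbb_b[c]_   read c → write _, move →, go to P
P | cbbbb_b_[_]
The non-blank tape span at halt is cbbbb_b.

cbbbb_b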